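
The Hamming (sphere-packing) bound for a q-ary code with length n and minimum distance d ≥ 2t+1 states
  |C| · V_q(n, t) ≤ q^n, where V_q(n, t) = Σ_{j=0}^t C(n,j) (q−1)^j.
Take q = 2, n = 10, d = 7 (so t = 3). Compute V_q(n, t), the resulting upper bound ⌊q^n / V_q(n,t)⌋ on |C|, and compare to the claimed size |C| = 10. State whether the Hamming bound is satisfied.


V_q(n, t) = 176, q^n = 1024, Hamming bound = 5, |C| = 10 > bound (violated).

Step 1: Compute V_q(n, t) = Σ_{j=0}^3 C(n, j) (q−1)^j.
  j = 0: C(10,0)·(1)^0 = 1·1 = 1.
  j = 1: C(10,1)·(1)^1 = 10·1 = 10.
  j = 2: C(10,2)·(1)^2 = 45·1 = 45.
  j = 3: C(10,3)·(1)^3 = 120·1 = 120.
  V_q(n, t) = 1 + 10 + 45 + 120 = 176.
Step 2: q^n = 2^10 = 1024.
Step 3: Hamming bound ⌊q^n / V_q(n,t)⌋ = ⌊1024/176⌋ = 5.
Step 4: Compare |C| = 10 to 5: violated.
The claimed |C| lies above the Hamming bound, so no 2-ary code of length 10 with d ≥ 7 can have 10 codewords.


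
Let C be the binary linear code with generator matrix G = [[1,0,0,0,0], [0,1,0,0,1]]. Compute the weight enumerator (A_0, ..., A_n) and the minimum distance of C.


Weight distribution: A_0 = 1, A_1 = 1, A_2 = 1, A_3 = 1. Minimum distance d = 1.

Enumerate all 2^2 = 4 messages m ∈ F_2^2.
For each, compute codeword c = mG in F_2^5, then tally its weight.
  m = 00 → c = 00000, weight = 0.
  m = 10 → c = 10000, weight = 1.
  m = 01 → c = 01001, weight = 2.
  m = 11 → c = 11001, weight = 3.
Tally weights:
  weight 0: 1 codewords.
  weight 1: 1 codewords.
  weight 2: 1 codewords.
  weight 3: 1 codewords.
Minimum distance d = smallest w > 0 with A_w > 0 = 1.
Sanity: Σ A_w = 4 = 2^2 = 4 ✓.


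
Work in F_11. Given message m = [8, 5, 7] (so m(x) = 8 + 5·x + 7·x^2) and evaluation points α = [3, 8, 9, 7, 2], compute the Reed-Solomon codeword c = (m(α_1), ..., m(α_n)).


c = [9, 1, 4, 1, 2]

Message polynomial: m(x) = 8 + 5·x + 7·x^2 (mod 11).
For each evaluation point α_i, compute m(α_i) mod 11:
  α_1 = 3: Horner steps 7 → 4 → 9, so m(3) = 9.
  α_2 = 8: Horner steps 7 → 6 → 1, so m(8) = 1.
  α_3 = 9: Horner steps 7 → 2 → 4, so m(9) = 4.
  α_4 = 7: Horner steps 7 → 10 → 1, so m(7) = 1.
  α_5 = 2: Horner steps 7 → 8 → 2, so m(2) = 2.
Codeword c = [9, 1, 4, 1, 2] ∈ F_11^5.


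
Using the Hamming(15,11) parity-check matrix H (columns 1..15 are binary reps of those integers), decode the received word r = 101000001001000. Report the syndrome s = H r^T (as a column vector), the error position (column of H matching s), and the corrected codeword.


s = (0, 1, 1, 1)^T, error position = 7, corrected codeword c = 101000101001000

Compute s = H r^T mod 2 one row at a time:
  s_1 = 0 + 1 + 0 + 0 + 1 + 0 + 0 + 0 = 2 ≡ 0 (mod 2).
  s_2 = 0 + 0 + 0 + 0 + 1 + 0 + 0 + 0 = 1 ≡ 1 (mod 2).
  s_3 = 0 + 1 + 0 + 0 + 0 + 0 + 0 + 0 = 1 ≡ 1 (mod 2).
  s_4 = 1 + 1 + 0 + 0 + 1 + 0 + 0 + 0 = 3 ≡ 1 (mod 2).
s = (0, 1, 1, 1)^T — this equals column 7 of H (binary 0111), so error is at position 7.
Correct: flip bit 7 of r = 101000001001000 to get c = 101000101001000.


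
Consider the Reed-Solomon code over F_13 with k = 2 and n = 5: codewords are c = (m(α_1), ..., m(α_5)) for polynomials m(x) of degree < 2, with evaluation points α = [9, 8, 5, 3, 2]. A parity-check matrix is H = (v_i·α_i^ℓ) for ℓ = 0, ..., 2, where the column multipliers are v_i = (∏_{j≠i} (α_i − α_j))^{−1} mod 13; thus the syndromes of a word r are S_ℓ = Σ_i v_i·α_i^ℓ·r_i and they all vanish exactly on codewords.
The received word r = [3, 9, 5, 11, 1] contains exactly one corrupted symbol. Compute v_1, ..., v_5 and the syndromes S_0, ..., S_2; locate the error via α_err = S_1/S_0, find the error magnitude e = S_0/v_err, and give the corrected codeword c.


S = (3, 1, 9), error at position 1, error magnitude e = 10, c = [6, 9, 5, 11, 1].

Step 1: column multipliers v_i = (∏_{j≠i}(α_i − α_j))^{−1} mod 13.
  i = 1 (α = 9): (9−8)(9−5)(9−3)(9−2) = 1·4·6·7 = 168 ≡ 12, so v_1 = 12^{−1} = 12 (mod 13).
  i = 2 (α = 8): (8−9)(8−5)(8−3)(8−2) = (−1)·3·5·6 = −90 ≡ 1, so v_2 = 1^{−1} = 1 (mod 13).
  i = 3 (α = 5): (5−9)(5−8)(5−3)(5−2) = (−4)·(−3)·2·3 = 72 ≡ 7, so v_3 = 7^{−1} = 2 (mod 13).
  i = 4 (α = 3): (3−9)(3−8)(3−5)(3−2) = (−6)·(−5)·(−2)·1 = −60 ≡ 5, so v_4 = 5^{−1} = 8 (mod 13).
  i = 5 (α = 2): (2−9)(2−8)(2−5)(2−3) = (−7)·(−6)·(−3)·(−1) = 126 ≡ 9, so v_5 = 9^{−1} = 3 (mod 13).
  v = [12, 1, 2, 8, 3].
Step 2: syndromes of r = [3, 9, 5, 11, 1] (all sums mod 13).
  S_0 = Σ v_i r_i = 12·3 + 1·9 + 2·5 + 8·11 + 3·1 = 146 ≡ 3.
  S_1 = Σ v_i α_i r_i = 12·9·3 + 1·8·9 + 2·5·5 + 8·3·11 + 3·2·1 = 716 ≡ 1.
  α_i^2 mod 13 = [3, 12, 12, 9, 4].
  S_2 = Σ v_i α_i^2 r_i = 12·3·3 + 1·12·9 + 2·12·5 + 8·9·11 + 3·4·1 = 1140 ≡ 9.
  S = (3, 1, 9) ≠ 0, so r is not a codeword (an error is present).
Step 3: locate the error. For a single error e at position i, S_ℓ = v_i·e·α_i^ℓ, so α_err = S_1/S_0.
  S_0^{−1} = 3^{−1} = 9 (mod 13), so α_err = 1·9 = 9 ≡ 9 = α_1. Error position i = 1.
  Consistency check: S_2/S_1 = 9·1 = 9 ≡ 9 = α_err ✓ (single-error assumption holds).
Step 4: error magnitude e = S_0/v_1 = S_0·∏_{j≠1}(α_1 − α_j) = 3·12 = 36 ≡ 10 (mod 13).
Step 5: correct position 1: c_1 = r_1 − e = 3 − 10 ≡ 6 (mod 13). Hence c = [6, 9, 5, 11, 1].
  Check: interpolating c through the α_i gives m(x) = 7 + 10·x (degree < 2) with m(α_i) = c_i for every i, so c is indeed a codeword.


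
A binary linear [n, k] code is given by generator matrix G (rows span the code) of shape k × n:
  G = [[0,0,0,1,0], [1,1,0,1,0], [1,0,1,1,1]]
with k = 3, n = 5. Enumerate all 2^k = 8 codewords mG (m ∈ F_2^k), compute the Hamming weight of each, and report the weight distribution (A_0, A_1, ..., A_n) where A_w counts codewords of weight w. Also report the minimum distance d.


Weight distribution: A_0 = 1, A_1 = 1, A_2 = 1, A_3 = 3, A_4 = 2. Minimum distance d = 1.

Enumerate all 2^3 = 8 messages m ∈ F_2^3.
For each, compute codeword c = mG in F_2^5, then tally its weight.
  m = 000 → c = 00000, weight = 0.
  m = 100 → c = 00010, weight = 1.
  m = 010 → c = 11010, weight = 3.
  m = 110 → c = 11000, weight = 2.
  m = 001 → c = 10111, weight = 4.
  m = 101 → c = 10101, weight = 3.
  m = 011 → c = 01101, weight = 3.
  m = 111 → c = 01111, weight = 4.
Tally weights:
  weight 0: 1 codewords.
  weight 1: 1 codewords.
  weight 2: 1 codewords.
  weight 3: 3 codewords.
  weight 4: 2 codewords.
Minimum distance d = smallest w > 0 with A_w > 0 = 1.
Sanity: Σ A_w = 8 = 2^3 = 8 ✓.


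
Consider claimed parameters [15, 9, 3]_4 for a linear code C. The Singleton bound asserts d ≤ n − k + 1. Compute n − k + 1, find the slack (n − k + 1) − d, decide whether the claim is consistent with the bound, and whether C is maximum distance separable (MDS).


Singleton RHS = n − k + 1 = 7, slack = 4, bound satisfied, not MDS.

Singleton bound: d ≤ n − k + 1.
Here n = 15, k = 9, so n − k + 1 = 7.
Given d = 3, check d ≤ 7: YES.
Slack = (n − k + 1) − d = 4.
The code is NOT MDS (slack = 4 > 0).
Description: the claimed parameters are [15, 9, 3]_4; such a code would be non-MDS.


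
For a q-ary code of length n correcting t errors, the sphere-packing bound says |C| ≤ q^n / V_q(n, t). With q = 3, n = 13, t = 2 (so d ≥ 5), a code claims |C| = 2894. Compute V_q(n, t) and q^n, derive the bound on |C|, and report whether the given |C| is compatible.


V_q(n, t) = 339, q^n = 1594323, Hamming bound = 4703, |C| = 2894 ≤ bound (satisfied).

Step 1: Compute V_q(n, t) = Σ_{j=0}^2 C(n, j) (q−1)^j.
  j = 0: C(13,0)·(2)^0 = 1·1 = 1.
  j = 1: C(13,1)·(2)^1 = 13·2 = 26.
  j = 2: C(13,2)·(2)^2 = 78·4 = 312.
  V_q(n, t) = 1 + 26 + 312 = 339.
Step 2: q^n = 3^13 = 1594323.
Step 3: Hamming bound ⌊q^n / V_q(n,t)⌋ = ⌊1594323/339⌋ = 4703.
Step 4: Compare |C| = 2894 to 4703: satisfied.
The claimed |C| lies below the Hamming bound.


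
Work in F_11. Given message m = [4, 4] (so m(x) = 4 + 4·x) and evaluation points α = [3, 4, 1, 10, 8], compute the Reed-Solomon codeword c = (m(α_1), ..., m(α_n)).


c = [5, 9, 8, 0, 3]

Message polynomial: m(x) = 4 + 4·x (mod 11).
For each evaluation point α_i, compute m(α_i) mod 11:
  α_1 = 3: Horner steps 4 → 5, so m(3) = 5.
  α_2 = 4: Horner steps 4 → 9, so m(4) = 9.
  α_3 = 1: Horner steps 4 → 8, so m(1) = 8.
  α_4 = 10: Horner steps 4 → 0, so m(10) = 0.
  α_5 = 8: Horner steps 4 → 3, so m(8) = 3.
Codeword c = [5, 9, 8, 0, 3] ∈ F_11^5.


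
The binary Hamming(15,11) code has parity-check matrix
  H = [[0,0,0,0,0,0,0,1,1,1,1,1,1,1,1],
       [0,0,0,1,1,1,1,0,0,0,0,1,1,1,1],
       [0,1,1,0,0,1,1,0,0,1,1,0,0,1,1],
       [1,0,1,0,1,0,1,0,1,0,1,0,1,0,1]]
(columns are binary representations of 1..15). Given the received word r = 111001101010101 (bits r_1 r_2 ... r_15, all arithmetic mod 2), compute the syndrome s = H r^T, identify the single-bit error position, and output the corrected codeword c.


s = (0, 0, 0, 1)^T, error position = 1, corrected codeword c = 011001101010101

Compute s = H r^T mod 2 one row at a time:
  s_1 = 0 + 1 + 0 + 1 + 0 + 1 + 0 + 1 = 4 ≡ 0 (mod 2).
  s_2 = 0 + 0 + 1 + 1 + 0 + 1 + 0 + 1 = 4 ≡ 0 (mod 2).
  s_3 = 1 + 1 + 1 + 1 + 0 + 1 + 0 + 1 = 6 ≡ 0 (mod 2).
  s_4 = 1 + 1 + 0 + 1 + 1 + 1 + 1 + 1 = 7 ≡ 1 (mod 2).
s = (0, 0, 0, 1)^T — this equals column 1 of H (binary 0001), so error is at position 1.
Correct: flip bit 1 of r = 111001101010101 to get c = 011001101010101.


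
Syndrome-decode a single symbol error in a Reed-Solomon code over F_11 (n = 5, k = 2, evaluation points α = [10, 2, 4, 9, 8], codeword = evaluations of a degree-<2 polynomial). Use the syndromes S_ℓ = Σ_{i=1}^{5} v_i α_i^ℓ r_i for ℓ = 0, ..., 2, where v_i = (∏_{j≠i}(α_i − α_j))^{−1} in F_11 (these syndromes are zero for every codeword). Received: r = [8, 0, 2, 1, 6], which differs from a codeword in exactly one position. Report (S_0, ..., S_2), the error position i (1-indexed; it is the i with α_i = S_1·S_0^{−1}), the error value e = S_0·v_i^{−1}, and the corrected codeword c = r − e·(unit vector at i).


S = (3, 5, 1), error at position 4, error magnitude e = 5, c = [8, 0, 2, 7, 6].

Step 1: column multipliers v_i = (∏_{j≠i}(α_i − α_j))^{−1} mod 11.
  i = 1 (α = 10): (10−2)(10−4)(10−9)(10−8) = 8·6·1·2 = 96 ≡ 8, so v_1 = 8^{−1} = 7 (mod 11).
  i = 2 (α = 2): (2−10)(2−4)(2−9)(2−8) = (−8)·(−2)·(−7)·(−6) = 672 ≡ 1, so v_2 = 1^{−1} = 1 (mod 11).
  i = 3 (α = 4): (4−10)(4−2)(4−9)(4−8) = (−6)·2·(−5)·(−4) = −240 ≡ 2, so v_3 = 2^{−1} = 6 (mod 11).
  i = 4 (α = 9): (9−10)(9−2)(9−4)(9−8) = (−1)·7·5·1 = −35 ≡ 9, so v_4 = 9^{−1} = 5 (mod 11).
  i = 5 (α = 8): (8−10)(8−2)(8−4)(8−9) = (−2)·6·4·(−1) = 48 ≡ 4, so v_5 = 4^{−1} = 3 (mod 11).
  v = [7, 1, 6, 5, 3].
Step 2: syndromes of r = [8, 0, 2, 1, 6] (all sums mod 11).
  S_0 = Σ v_i r_i = 7·8 + 1·0 + 6·2 + 5·1 + 3·6 = 91 ≡ 3.
  S_1 = Σ v_i α_i r_i = 7·10·8 + 1·2·0 + 6·4·2 + 5·9·1 + 3·8·6 = 797 ≡ 5.
  α_i^2 mod 11 = [1, 4, 5, 4, 9].
  S_2 = Σ v_i α_i^2 r_i = 7·1·8 + 1·4·0 + 6·5·2 + 5·4·1 + 3·9·6 = 298 ≡ 1.
  S = (3, 5, 1) ≠ 0, so r is not a codeword (an error is present).
Step 3: locate the error. For a single error e at position i, S_ℓ = v_i·e·α_i^ℓ, so α_err = S_1/S_0.
  S_0^{−1} = 3^{−1} = 4 (mod 11), so α_err = 5·4 = 20 ≡ 9 = α_4. Error position i = 4.
  Consistency check: S_2/S_1 = 1·9 = 9 ≡ 9 = α_err ✓ (single-error assumption holds).
Step 4: error magnitude e = S_0/v_4 = S_0·∏_{j≠4}(α_4 − α_j) = 3·9 = 27 ≡ 5 (mod 11).
Step 5: correct position 4: c_4 = r_4 − e = 1 − 5 ≡ 7 (mod 11). Hence c = [8, 0, 2, 7, 6].
  Check: interpolating c through the α_i gives m(x) = 9 + 1·x (degree < 2) with m(α_i) = c_i for every i, so c is indeed a codeword.


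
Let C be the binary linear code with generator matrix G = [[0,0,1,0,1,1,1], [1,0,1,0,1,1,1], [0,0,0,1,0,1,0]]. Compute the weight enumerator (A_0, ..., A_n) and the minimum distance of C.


Weight distribution: A_0 = 1, A_1 = 1, A_2 = 1, A_3 = 1, A_4 = 2, A_5 = 2. Minimum distance d = 1.

Enumerate all 2^3 = 8 messages m ∈ F_2^3.
For each, compute codeword c = mG in F_2^7, then tally its weight.
  m = 000 → c = 0000000, weight = 0.
  m = 100 → c = 0010111, weight = 4.
  m = 010 → c = 1010111, weight = 5.
  m = 110 → c = 1000000, weight = 1.
  m = 001 → c = 0001010, weight = 2.
  m = 101 → c = 0011101, weight = 4.
  m = 011 → c = 1011101, weight = 5.
  m = 111 → c = 1001010, weight = 3.
Tally weights:
  weight 0: 1 codewords.
  weight 1: 1 codewords.
  weight 2: 1 codewords.
  weight 3: 1 codewords.
  weight 4: 2 codewords.
  weight 5: 2 codewords.
Minimum distance d = smallest w > 0 with A_w > 0 = 1.
Sanity: Σ A_w = 8 = 2^3 = 8 ✓.


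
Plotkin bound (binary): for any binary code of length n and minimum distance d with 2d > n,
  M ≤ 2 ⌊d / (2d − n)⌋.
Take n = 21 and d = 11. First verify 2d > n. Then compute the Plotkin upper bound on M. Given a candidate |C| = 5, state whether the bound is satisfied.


Plotkin bound M ≤ 22; given |C| = 5 ≤ bound (satisfied).

Check applicability: 2d = 22, n = 21.
2d − n = 1 > 0, so Plotkin applies.
Compute d/(2d−n) = 11/1 ≈ 11.0000.
⌊d/(2d−n)⌋ = 11.
Plotkin bound: M ≤ 2·11 = 22.
Given |C| = 5, check: satisfied.
This |C| is below the Plotkin bound.


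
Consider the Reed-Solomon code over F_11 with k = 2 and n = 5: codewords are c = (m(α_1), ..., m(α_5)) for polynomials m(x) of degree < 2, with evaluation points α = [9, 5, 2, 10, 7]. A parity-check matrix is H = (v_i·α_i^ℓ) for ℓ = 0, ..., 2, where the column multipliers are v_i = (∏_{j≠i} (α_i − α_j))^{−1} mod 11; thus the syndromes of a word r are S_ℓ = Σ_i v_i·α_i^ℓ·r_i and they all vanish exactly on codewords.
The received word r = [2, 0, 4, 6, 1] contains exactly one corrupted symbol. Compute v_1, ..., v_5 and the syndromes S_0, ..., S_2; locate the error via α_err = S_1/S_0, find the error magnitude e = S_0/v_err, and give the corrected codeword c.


S = (2, 9, 2), error at position 4, error magnitude e = 9, c = [2, 0, 4, 8, 1].

Step 1: column multipliers v_i = (∏_{j≠i}(α_i − α_j))^{−1} mod 11.
  i = 1 (α = 9): (9−5)(9−2)(9−10)(9−7) = 4·7·(−1)·2 = −56 ≡ 10, so v_1 = 10^{−1} = 10 (mod 11).
  i = 2 (α = 5): (5−9)(5−2)(5−10)(5−7) = (−4)·3·(−5)·(−2) = −120 ≡ 1, so v_2 = 1^{−1} = 1 (mod 11).
  i = 3 (α = 2): (2−9)(2−5)(2−10)(2−7) = (−7)·(−3)·(−8)·(−5) = 840 ≡ 4, so v_3 = 4^{−1} = 3 (mod 11).
  i = 4 (α = 10): (10−9)(10−5)(10−2)(10−7) = 1·5·8·3 = 120 ≡ 10, so v_4 = 10^{−1} = 10 (mod 11).
  i = 5 (α = 7): (7−9)(7−5)(7−2)(7−10) = (−2)·2·5·(−3) = 60 ≡ 5, so v_5 = 5^{−1} = 9 (mod 11).
  v = [10, 1, 3, 10, 9].
Step 2: syndromes of r = [2, 0, 4, 6, 1] (all sums mod 11).
  S_0 = Σ v_i r_i = 10·2 + 1·0 + 3·4 + 10·6 + 9·1 = 101 ≡ 2.
  S_1 = Σ v_i α_i r_i = 10·9·2 + 1·5·0 + 3·2·4 + 10·10·6 + 9·7·1 = 867 ≡ 9.
  α_i^2 mod 11 = [4, 3, 4, 1, 5].
  S_2 = Σ v_i α_i^2 r_i = 10·4·2 + 1·3·0 + 3·4·4 + 10·1·6 + 9·5·1 = 233 ≡ 2.
  S = (2, 9, 2) ≠ 0, so r is not a codeword (an error is present).
Step 3: locate the error. For a single error e at position i, S_ℓ = v_i·e·α_i^ℓ, so α_err = S_1/S_0.
  S_0^{−1} = 2^{−1} = 6 (mod 11), so α_err = 9·6 = 54 ≡ 10 = α_4. Error position i = 4.
  Consistency check: S_2/S_1 = 2·5 = 10 ≡ 10 = α_err ✓ (single-error assumption holds).
Step 4: error magnitude e = S_0/v_4 = S_0·∏_{j≠4}(α_4 − α_j) = 2·10 = 20 ≡ 9 (mod 11).
Step 5: correct position 4: c_4 = r_4 − e = 6 − 9 ≡ 8 (mod 11). Hence c = [2, 0, 4, 8, 1].
  Check: interpolating c through the α_i gives m(x) = 3 + 6·x (degree < 2) with m(α_i) = c_i for every i, so c is indeed a codeword.


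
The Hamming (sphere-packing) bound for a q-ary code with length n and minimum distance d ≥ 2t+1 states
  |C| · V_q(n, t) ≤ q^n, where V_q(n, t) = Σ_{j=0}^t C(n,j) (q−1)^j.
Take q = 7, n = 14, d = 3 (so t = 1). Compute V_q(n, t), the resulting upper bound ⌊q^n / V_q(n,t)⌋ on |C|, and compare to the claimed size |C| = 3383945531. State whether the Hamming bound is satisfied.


V_q(n, t) = 85, q^n = 678223072849, Hamming bound = 7979094974, |C| = 3383945531 ≤ bound (satisfied).

Step 1: Compute V_q(n, t) = Σ_{j=0}^1 C(n, j) (q−1)^j.
  j = 0: C(14,0)·(6)^0 = 1·1 = 1.
  j = 1: C(14,1)·(6)^1 = 14·6 = 84.
  V_q(n, t) = 1 + 84 = 85.
Step 2: q^n = 7^14 = 678223072849.
Step 3: Hamming bound ⌊q^n / V_q(n,t)⌋ = ⌊678223072849/85⌋ = 7979094974.
Step 4: Compare |C| = 3383945531 to 7979094974: satisfied.
The claimed |C| lies below the Hamming bound.


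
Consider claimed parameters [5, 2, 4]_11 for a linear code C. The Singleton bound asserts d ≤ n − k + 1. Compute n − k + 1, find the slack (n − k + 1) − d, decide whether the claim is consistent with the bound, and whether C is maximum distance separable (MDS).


Singleton RHS = n − k + 1 = 4, slack = 0, bound satisfied, MDS.

Singleton bound: d ≤ n − k + 1.
Here n = 5, k = 2, so n − k + 1 = 4.
Given d = 4, check d ≤ 4: YES.
Slack = (n − k + 1) − d = 0.
The code is MDS (slack = 0).
Description: the claimed parameters are [5, 2, 4]_11; such a code would be MDS (meets Singleton bound).


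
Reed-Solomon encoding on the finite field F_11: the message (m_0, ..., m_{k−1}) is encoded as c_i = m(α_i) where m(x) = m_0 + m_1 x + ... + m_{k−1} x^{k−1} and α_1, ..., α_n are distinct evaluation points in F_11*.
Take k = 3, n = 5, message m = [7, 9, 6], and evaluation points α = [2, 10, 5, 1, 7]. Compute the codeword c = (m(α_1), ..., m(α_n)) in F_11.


c = [5, 4, 4, 0, 1]

Message polynomial: m(x) = 7 + 9·x + 6·x^2 (mod 11).
For each evaluation point α_i, compute m(α_i) mod 11:
  α_1 = 2: Horner steps 6 → 10 → 5, so m(2) = 5.
  α_2 = 10: Horner steps 6 → 3 → 4, so m(10) = 4.
  α_3 = 5: Horner steps 6 → 6 → 4, so m(5) = 4.
  α_4 = 1: Horner steps 6 → 4 → 0, so m(1) = 0.
  α_5 = 7: Horner steps 6 → 7 → 1, so m(7) = 1.
Codeword c = [5, 4, 4, 0, 1] ∈ F_11^5.


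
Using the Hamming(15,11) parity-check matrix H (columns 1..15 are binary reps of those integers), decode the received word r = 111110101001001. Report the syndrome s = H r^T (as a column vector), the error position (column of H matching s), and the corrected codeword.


s = (1, 1, 0, 0)^T, error position = 12, corrected codeword c = 111110101000001

Compute s = H r^T mod 2 one row at a time:
  s_1 = 0 + 1 + 0 + 0 + 1 + 0 + 0 + 1 = 3 ≡ 1 (mod 2).
  s_2 = 1 + 1 + 0 + 1 + 1 + 0 + 0 + 1 = 5 ≡ 1 (mod 2).
  s_3 = 1 + 1 + 0 + 1 + 0 + 0 + 0 + 1 = 4 ≡ 0 (mod 2).
  s_4 = 1 + 1 + 1 + 1 + 1 + 0 + 0 + 1 = 6 ≡ 0 (mod 2).
s = (1, 1, 0, 0)^T — this equals column 12 of H (binary 1100), so error is at position 12.
Correct: flip bit 12 of r = 111110101001001 to get c = 111110101000001.


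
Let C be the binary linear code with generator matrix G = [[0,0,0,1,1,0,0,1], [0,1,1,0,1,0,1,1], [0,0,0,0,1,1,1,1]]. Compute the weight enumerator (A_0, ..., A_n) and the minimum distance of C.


Weight distribution: A_0 = 1, A_3 = 3, A_4 = 2, A_5 = 1, A_6 = 1. Minimum distance d = 3.

Enumerate all 2^3 = 8 messages m ∈ F_2^3.
For each, compute codeword c = mG in F_2^8, then tally its weight.
  m = 000 → c = 00000000, weight = 0.
  m = 100 → c = 00011001, weight = 3.
  m = 010 → c = 01101011, weight = 5.
  m = 110 → c = 01110010, weight = 4.
  m = 001 → c = 00001111, weight = 4.
  m = 101 → c = 00010110, weight = 3.
  m = 011 → c = 01100100, weight = 3.
  m = 111 → c = 01111101, weight = 6.
Tally weights:
  weight 0: 1 codewords.
  weight 3: 3 codewords.
  weight 4: 2 codewords.
  weight 5: 1 codewords.
  weight 6: 1 codewords.
Minimum distance d = smallest w > 0 with A_w > 0 = 3.
Sanity: Σ A_w = 8 = 2^3 = 8 ✓.


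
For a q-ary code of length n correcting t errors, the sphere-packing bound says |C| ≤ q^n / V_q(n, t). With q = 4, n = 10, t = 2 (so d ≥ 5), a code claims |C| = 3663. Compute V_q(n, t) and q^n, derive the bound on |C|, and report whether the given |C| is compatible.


V_q(n, t) = 436, q^n = 1048576, Hamming bound = 2404, |C| = 3663 > bound (violated).

Step 1: Compute V_q(n, t) = Σ_{j=0}^2 C(n, j) (q−1)^j.
  j = 0: C(10,0)·(3)^0 = 1·1 = 1.
  j = 1: C(10,1)·(3)^1 = 10·3 = 30.
  j = 2: C(10,2)·(3)^2 = 45·9 = 405.
  V_q(n, t) = 1 + 30 + 405 = 436.
Step 2: q^n = 4^10 = 1048576.
Step 3: Hamming bound ⌊q^n / V_q(n,t)⌋ = ⌊1048576/436⌋ = 2404.
Step 4: Compare |C| = 3663 to 2404: violated.
The claimed |C| lies above the Hamming bound, so no 4-ary code of length 10 with d ≥ 5 can have 3663 codewords.


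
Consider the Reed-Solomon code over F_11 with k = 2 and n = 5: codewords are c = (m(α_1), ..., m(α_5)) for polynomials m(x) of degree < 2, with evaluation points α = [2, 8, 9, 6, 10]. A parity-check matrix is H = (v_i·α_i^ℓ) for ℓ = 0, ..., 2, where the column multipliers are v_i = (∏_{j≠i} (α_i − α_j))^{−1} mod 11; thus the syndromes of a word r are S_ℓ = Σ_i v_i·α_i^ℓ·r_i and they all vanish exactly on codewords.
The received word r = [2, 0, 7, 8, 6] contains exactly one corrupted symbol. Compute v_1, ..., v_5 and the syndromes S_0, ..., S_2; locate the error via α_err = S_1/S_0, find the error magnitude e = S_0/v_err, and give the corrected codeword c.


S = (4, 7, 4), error at position 5, error magnitude e = 3, c = [2, 0, 7, 8, 3].

Step 1: column multipliers v_i = (∏_{j≠i}(α_i − α_j))^{−1} mod 11.
  i = 1 (α = 2): (2−8)(2−9)(2−6)(2−10) = (−6)·(−7)·(−4)·(−8) = 1344 ≡ 2, so v_1 = 2^{−1} = 6 (mod 11).
  i = 2 (α = 8): (8−2)(8−9)(8−6)(8−10) = 6·(−1)·2·(−2) = 24 ≡ 2, so v_2 = 2^{−1} = 6 (mod 11).
  i = 3 (α = 9): (9−2)(9−8)(9−6)(9−10) = 7·1·3·(−1) = −21 ≡ 1, so v_3 = 1^{−1} = 1 (mod 11).
  i = 4 (α = 6): (6−2)(6−8)(6−9)(6−10) = 4·(−2)·(−3)·(−4) = −96 ≡ 3, so v_4 = 3^{−1} = 4 (mod 11).
  i = 5 (α = 10): (10−2)(10−8)(10−9)(10−6) = 8·2·1·4 = 64 ≡ 9, so v_5 = 9^{−1} = 5 (mod 11).
  v = [6, 6, 1, 4, 5].
Step 2: syndromes of r = [2, 0, 7, 8, 6] (all sums mod 11).
  S_0 = Σ v_i r_i = 6·2 + 6·0 + 1·7 + 4·8 + 5·6 = 81 ≡ 4.
  S_1 = Σ v_i α_i r_i = 6·2·2 + 6·8·0 + 1·9·7 + 4·6·8 + 5·10·6 = 579 ≡ 7.
  α_i^2 mod 11 = [4, 9, 4, 3, 1].
  S_2 = Σ v_i α_i^2 r_i = 6·4·2 + 6·9·0 + 1·4·7 + 4·3·8 + 5·1·6 = 202 ≡ 4.
  S = (4, 7, 4) ≠ 0, so r is not a codeword (an error is present).
Step 3: locate the error. For a single error e at position i, S_ℓ = v_i·e·α_i^ℓ, so α_err = S_1/S_0.
  S_0^{−1} = 4^{−1} = 3 (mod 11), so α_err = 7·3 = 21 ≡ 10 = α_5. Error position i = 5.
  Consistency check: S_2/S_1 = 4·8 = 32 ≡ 10 = α_err ✓ (single-error assumption holds).
Step 4: error magnitude e = S_0/v_5 = S_0·∏_{j≠5}(α_5 − α_j) = 4·9 = 36 ≡ 3 (mod 11).
Step 5: correct position 5: c_5 = r_5 − e = 6 − 3 ≡ 3 (mod 11). Hence c = [2, 0, 7, 8, 3].
  Check: interpolating c through the α_i gives m(x) = 10 + 7·x (degree < 2) with m(α_i) = c_i for every i, so c is indeed a codeword.


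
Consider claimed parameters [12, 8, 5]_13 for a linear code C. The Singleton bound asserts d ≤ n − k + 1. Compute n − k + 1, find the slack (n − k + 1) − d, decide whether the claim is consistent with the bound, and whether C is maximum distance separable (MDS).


Singleton RHS = n − k + 1 = 5, slack = 0, bound satisfied, MDS.

Singleton bound: d ≤ n − k + 1.
Here n = 12, k = 8, so n − k + 1 = 5.
Given d = 5, check d ≤ 5: YES.
Slack = (n − k + 1) − d = 0.
The code is MDS (slack = 0).
Description: the claimed parameters are [12, 8, 5]_13; such a code would be MDS (meets Singleton bound).


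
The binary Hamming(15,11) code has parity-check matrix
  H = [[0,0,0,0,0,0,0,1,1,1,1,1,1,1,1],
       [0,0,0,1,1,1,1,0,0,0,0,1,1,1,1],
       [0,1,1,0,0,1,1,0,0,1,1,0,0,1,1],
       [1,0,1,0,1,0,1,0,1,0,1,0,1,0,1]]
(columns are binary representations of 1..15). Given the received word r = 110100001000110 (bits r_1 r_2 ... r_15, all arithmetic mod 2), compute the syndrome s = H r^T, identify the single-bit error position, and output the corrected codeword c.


s = (1, 1, 0, 1)^T, error position = 13, corrected codeword c = 110100001000010

Compute s = H r^T mod 2 one row at a time:
  s_1 = 0 + 1 + 0 + 0 + 0 + 1 + 1 + 0 = 3 ≡ 1 (mod 2).
  s_2 = 1 + 0 + 0 + 0 + 0 + 1 + 1 + 0 = 3 ≡ 1 (mod 2).
  s_3 = 1 + 0 + 0 + 0 + 0 + 0 + 1 + 0 = 2 ≡ 0 (mod 2).
  s_4 = 1 + 0 + 0 + 0 + 1 + 0 + 1 + 0 = 3 ≡ 1 (mod 2).
s = (1, 1, 0, 1)^T — this equals column 13 of H (binary 1101), so error is at position 13.
Correct: flip bit 13 of r = 110100001000110 to get c = 110100001000010.


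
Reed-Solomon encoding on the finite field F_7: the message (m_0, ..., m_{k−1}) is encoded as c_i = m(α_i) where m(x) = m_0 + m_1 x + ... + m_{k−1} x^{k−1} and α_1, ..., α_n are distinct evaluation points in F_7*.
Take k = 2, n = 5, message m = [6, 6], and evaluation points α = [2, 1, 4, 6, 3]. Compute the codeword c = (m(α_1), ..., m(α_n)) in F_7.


c = [4, 5, 2, 0, 3]

Message polynomial: m(x) = 6 + 6·x (mod 7).
For each evaluation point α_i, compute m(α_i) mod 7:
  α_1 = 2: Horner steps 6 → 4, so m(2) = 4.
  α_2 = 1: Horner steps 6 → 5, so m(1) = 5.
  α_3 = 4: Horner steps 6 → 2, so m(4) = 2.
  α_4 = 6: Horner steps 6 → 0, so m(6) = 0.
  α_5 = 3: Horner steps 6 → 3, so m(3) = 3.
Codeword c = [4, 5, 2, 0, 3] ∈ F_7^5.


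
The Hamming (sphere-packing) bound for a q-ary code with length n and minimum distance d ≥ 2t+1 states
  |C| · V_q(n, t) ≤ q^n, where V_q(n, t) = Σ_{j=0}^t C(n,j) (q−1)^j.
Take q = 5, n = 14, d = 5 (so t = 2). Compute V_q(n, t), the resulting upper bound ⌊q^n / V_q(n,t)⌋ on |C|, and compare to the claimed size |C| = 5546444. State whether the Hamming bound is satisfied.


V_q(n, t) = 1513, q^n = 6103515625, Hamming bound = 4034048, |C| = 5546444 > bound (violated).

Step 1: Compute V_q(n, t) = Σ_{j=0}^2 C(n, j) (q−1)^j.
  j = 0: C(14,0)·(4)^0 = 1·1 = 1.
  j = 1: C(14,1)·(4)^1 = 14·4 = 56.
  j = 2: C(14,2)·(4)^2 = 91·16 = 1456.
  V_q(n, t) = 1 + 56 + 1456 = 1513.
Step 2: q^n = 5^14 = 6103515625.
Step 3: Hamming bound ⌊q^n / V_q(n,t)⌋ = ⌊6103515625/1513⌋ = 4034048.
Step 4: Compare |C| = 5546444 to 4034048: violated.
The claimed |C| lies above the Hamming bound, so no 5-ary code of length 14 with d ≥ 5 can have 5546444 codewords.


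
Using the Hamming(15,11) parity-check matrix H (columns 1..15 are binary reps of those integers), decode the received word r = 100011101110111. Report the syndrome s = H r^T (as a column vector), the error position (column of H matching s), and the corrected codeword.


s = (0, 0, 0, 1)^T, error position = 1, corrected codeword c = 000011101110111

Compute s = H r^T mod 2 one row at a time:
  s_1 = 0 + 1 + 1 + 1 + 0 + 1 + 1 + 1 = 6 ≡ 0 (mod 2).
  s_2 = 0 + 1 + 1 + 1 + 0 + 1 + 1 + 1 = 6 ≡ 0 (mod 2).
  s_3 = 0 + 0 + 1 + 1 + 1 + 1 + 1 + 1 = 6 ≡ 0 (mod 2).
  s_4 = 1 + 0 + 1 + 1 + 1 + 1 + 1 + 1 = 7 ≡ 1 (mod 2).
s = (0, 0, 0, 1)^T — this equals column 1 of H (binary 0001), so error is at position 1.
Correct: flip bit 1 of r = 100011101110111 to get c = 000011101110111.


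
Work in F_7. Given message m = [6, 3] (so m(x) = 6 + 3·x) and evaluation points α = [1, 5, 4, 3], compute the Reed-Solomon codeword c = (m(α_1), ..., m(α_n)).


c = [2, 0, 4, 1]

Message polynomial: m(x) = 6 + 3·x (mod 7).
For each evaluation point α_i, compute m(α_i) mod 7:
  α_1 = 1: Horner steps 3 → 2, so m(1) = 2.
  α_2 = 5: Horner steps 3 → 0, so m(5) = 0.
  α_3 = 4: Horner steps 3 → 4, so m(4) = 4.
  α_4 = 3: Horner steps 3 → 1, so m(3) = 1.
Codeword c = [2, 0, 4, 1] ∈ F_7^4.


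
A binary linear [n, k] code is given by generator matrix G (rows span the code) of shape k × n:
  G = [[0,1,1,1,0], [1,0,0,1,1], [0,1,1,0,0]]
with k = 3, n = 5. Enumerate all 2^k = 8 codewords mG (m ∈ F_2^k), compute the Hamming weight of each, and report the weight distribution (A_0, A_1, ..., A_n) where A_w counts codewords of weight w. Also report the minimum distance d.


Weight distribution: A_0 = 1, A_1 = 1, A_2 = 2, A_3 = 2, A_4 = 1, A_5 = 1. Minimum distance d = 1.

Enumerate all 2^3 = 8 messages m ∈ F_2^3.
For each, compute codeword c = mG in F_2^5, then tally its weight.
  m = 000 → c = 00000, weight = 0.
  m = 100 → c = 01110, weight = 3.
  m = 010 → c = 10011, weight = 3.
  m = 110 → c = 11101, weight = 4.
  m = 001 → c = 01100, weight = 2.
  m = 101 → c = 00010, weight = 1.
  m = 011 → c = 11111, weight = 5.
  m = 111 → c = 10001, weight = 2.
Tally weights:
  weight 0: 1 codewords.
  weight 1: 1 codewords.
  weight 2: 2 codewords.
  weight 3: 2 codewords.
  weight 4: 1 codewords.
  weight 5: 1 codewords.
Minimum distance d = smallest w > 0 with A_w > 0 = 1.
Sanity: Σ A_w = 8 = 2^3 = 8 ✓.


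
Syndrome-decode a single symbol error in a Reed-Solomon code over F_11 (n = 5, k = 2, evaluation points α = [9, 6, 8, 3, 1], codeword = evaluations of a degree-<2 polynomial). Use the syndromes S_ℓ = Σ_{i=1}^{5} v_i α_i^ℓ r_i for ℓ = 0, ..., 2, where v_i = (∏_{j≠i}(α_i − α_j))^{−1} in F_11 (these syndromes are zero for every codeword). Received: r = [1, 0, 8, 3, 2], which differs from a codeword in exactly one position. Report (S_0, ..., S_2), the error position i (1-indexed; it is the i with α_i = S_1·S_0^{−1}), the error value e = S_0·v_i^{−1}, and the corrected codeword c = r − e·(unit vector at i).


S = (10, 8, 2), error at position 4, error magnitude e = 4, c = [1, 0, 8, 10, 2].

Step 1: column multipliers v_i = (∏_{j≠i}(α_i − α_j))^{−1} mod 11.
  i = 1 (α = 9): (9−6)(9−8)(9−3)(9−1) = 3·1·6·8 = 144 ≡ 1, so v_1 = 1^{−1} = 1 (mod 11).
  i = 2 (α = 6): (6−9)(6−8)(6−3)(6−1) = (−3)·(−2)·3·5 = 90 ≡ 2, so v_2 = 2^{−1} = 6 (mod 11).
  i = 3 (α = 8): (8−9)(8−6)(8−3)(8−1) = (−1)·2·5·7 = −70 ≡ 7, so v_3 = 7^{−1} = 8 (mod 11).
  i = 4 (α = 3): (3−9)(3−6)(3−8)(3−1) = (−6)·(−3)·(−5)·2 = −180 ≡ 7, so v_4 = 7^{−1} = 8 (mod 11).
  i = 5 (α = 1): (1−9)(1−6)(1−8)(1−3) = (−8)·(−5)·(−7)·(−2) = 560 ≡ 10, so v_5 = 10^{−1} = 10 (mod 11).
  v = [1, 6, 8, 8, 10].
Step 2: syndromes of r = [1, 0, 8, 3, 2] (all sums mod 11).
  S_0 = Σ v_i r_i = 1·1 + 6·0 + 8·8 + 8·3 + 10·2 = 109 ≡ 10.
  S_1 = Σ v_i α_i r_i = 1·9·1 + 6·6·0 + 8·8·8 + 8·3·3 + 10·1·2 = 613 ≡ 8.
  α_i^2 mod 11 = [4, 3, 9, 9, 1].
  S_2 = Σ v_i α_i^2 r_i = 1·4·1 + 6·3·0 + 8·9·8 + 8·9·3 + 10·1·2 = 816 ≡ 2.
  S = (10, 8, 2) ≠ 0, so r is not a codeword (an error is present).
Step 3: locate the error. For a single error e at position i, S_ℓ = v_i·e·α_i^ℓ, so α_err = S_1/S_0.
  S_0^{−1} = 10^{−1} = 10 (mod 11), so α_err = 8·10 = 80 ≡ 3 = α_4. Error position i = 4.
  Consistency check: S_2/S_1 = 2·7 = 14 ≡ 3 = α_err ✓ (single-error assumption holds).
Step 4: error magnitude e = S_0/v_4 = S_0·∏_{j≠4}(α_4 − α_j) = 10·7 = 70 ≡ 4 (mod 11).
Step 5: correct position 4: c_4 = r_4 − e = 3 − 4 ≡ 10 (mod 11). Hence c = [1, 0, 8, 10, 2].
  Check: interpolating c through the α_i gives m(x) = 9 + 4·x (degree < 2) with m(α_i) = c_i for every i, so c is indeed a codeword.


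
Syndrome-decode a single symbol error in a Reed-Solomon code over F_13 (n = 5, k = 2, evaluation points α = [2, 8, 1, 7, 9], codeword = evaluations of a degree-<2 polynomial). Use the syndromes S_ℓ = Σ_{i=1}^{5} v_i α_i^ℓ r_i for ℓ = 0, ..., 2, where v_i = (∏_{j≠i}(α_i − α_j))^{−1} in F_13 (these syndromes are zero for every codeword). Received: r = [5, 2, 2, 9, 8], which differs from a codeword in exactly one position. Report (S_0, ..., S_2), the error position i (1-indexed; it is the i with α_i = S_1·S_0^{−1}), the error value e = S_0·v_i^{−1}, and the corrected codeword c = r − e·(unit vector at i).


S = (5, 5, 5), error at position 3, error magnitude e = 3, c = [5, 2, 12, 9, 8].

Step 1: column multipliers v_i = (∏_{j≠i}(α_i − α_j))^{−1} mod 13.
  i = 1 (α = 2): (2−8)(2−1)(2−7)(2−9) = (−6)·1·(−5)·(−7) = −210 ≡ 11, so v_1 = 11^{−1} = 6 (mod 13).
  i = 2 (α = 8): (8−2)(8−1)(8−7)(8−9) = 6·7·1·(−1) = −42 ≡ 10, so v_2 = 10^{−1} = 4 (mod 13).
  i = 3 (α = 1): (1−2)(1−8)(1−7)(1−9) = (−1)·(−7)·(−6)·(−8) = 336 ≡ 11, so v_3 = 11^{−1} = 6 (mod 13).
  i = 4 (α = 7): (7−2)(7−8)(7−1)(7−9) = 5·(−1)·6·(−2) = 60 ≡ 8, so v_4 = 8^{−1} = 5 (mod 13).
  i = 5 (α = 9): (9−2)(9−8)(9−1)(9−7) = 7·1·8·2 = 112 ≡ 8, so v_5 = 8^{−1} = 5 (mod 13).
  v = [6, 4, 6, 5, 5].
Step 2: syndromes of r = [5, 2, 2, 9, 8] (all sums mod 13).
  S_0 = Σ v_i r_i = 6·5 + 4·2 + 6·2 + 5·9 + 5·8 = 135 ≡ 5.
  S_1 = Σ v_i α_i r_i = 6·2·5 + 4·8·2 + 6·1·2 + 5·7·9 + 5·9·8 = 811 ≡ 5.
  α_i^2 mod 13 = [4, 12, 1, 10, 3].
  S_2 = Σ v_i α_i^2 r_i = 6·4·5 + 4·12·2 + 6·1·2 + 5·10·9 + 5·3·8 = 798 ≡ 5.
  S = (5, 5, 5) ≠ 0, so r is not a codeword (an error is present).
Step 3: locate the error. For a single error e at position i, S_ℓ = v_i·e·α_i^ℓ, so α_err = S_1/S_0.
  S_0^{−1} = 5^{−1} = 8 (mod 13), so α_err = 5·8 = 40 ≡ 1 = α_3. Error position i = 3.
  Consistency check: S_2/S_1 = 5·8 = 40 ≡ 1 = α_err ✓ (single-error assumption holds).
Step 4: error magnitude e = S_0/v_3 = S_0·∏_{j≠3}(α_3 − α_j) = 5·11 = 55 ≡ 3 (mod 13).
Step 5: correct position 3: c_3 = r_3 − e = 2 − 3 ≡ 12 (mod 13). Hence c = [5, 2, 12, 9, 8].
  Check: interpolating c through the α_i gives m(x) = 6 + 6·x (degree < 2) with m(α_i) = c_i for every i, so c is indeed a codeword.


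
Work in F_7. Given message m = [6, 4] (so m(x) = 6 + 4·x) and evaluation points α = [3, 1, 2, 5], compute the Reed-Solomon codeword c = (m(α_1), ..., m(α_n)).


c = [4, 3, 0, 5]

Message polynomial: m(x) = 6 + 4·x (mod 7).
For each evaluation point α_i, compute m(α_i) mod 7:
  α_1 = 3: Horner steps 4 → 4, so m(3) = 4.
  α_2 = 1: Horner steps 4 → 3, so m(1) = 3.
  α_3 = 2: Horner steps 4 → 0, so m(2) = 0.
  α_4 = 5: Horner steps 4 → 5, so m(5) = 5.
Codeword c = [4, 3, 0, 5] ∈ F_7^4.


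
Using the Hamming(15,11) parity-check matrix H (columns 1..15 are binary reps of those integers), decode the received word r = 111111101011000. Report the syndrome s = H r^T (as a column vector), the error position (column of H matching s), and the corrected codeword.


s = (1, 1, 1, 0)^T, error position = 14, corrected codeword c = 111111101011010

Compute s = H r^T mod 2 one row at a time:
  s_1 = 0 + 1 + 0 + 1 + 1 + 0 + 0 + 0 = 3 ≡ 1 (mod 2).
  s_2 = 1 + 1 + 1 + 1 + 1 + 0 + 0 + 0 = 5 ≡ 1 (mod 2).
  s_3 = 1 + 1 + 1 + 1 + 0 + 1 + 0 + 0 = 5 ≡ 1 (mod 2).
  s_4 = 1 + 1 + 1 + 1 + 1 + 1 + 0 + 0 = 6 ≡ 0 (mod 2).
s = (1, 1, 1, 0)^T — this equals column 14 of H (binary 1110), so error is at position 14.
Correct: flip bit 14 of r = 111111101011000 to get c = 111111101011010.


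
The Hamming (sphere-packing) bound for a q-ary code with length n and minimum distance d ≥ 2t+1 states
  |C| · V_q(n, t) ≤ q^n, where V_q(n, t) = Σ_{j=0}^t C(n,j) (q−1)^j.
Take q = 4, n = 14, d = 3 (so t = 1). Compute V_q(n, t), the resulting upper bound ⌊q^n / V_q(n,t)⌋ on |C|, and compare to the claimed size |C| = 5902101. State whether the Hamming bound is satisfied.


V_q(n, t) = 43, q^n = 268435456, Hamming bound = 6242685, |C| = 5902101 ≤ bound (satisfied).

Step 1: Compute V_q(n, t) = Σ_{j=0}^1 C(n, j) (q−1)^j.
  j = 0: C(14,0)·(3)^0 = 1·1 = 1.
  j = 1: C(14,1)·(3)^1 = 14·3 = 42.
  V_q(n, t) = 1 + 42 = 43.
Step 2: q^n = 4^14 = 268435456.
Step 3: Hamming bound ⌊q^n / V_q(n,t)⌋ = ⌊268435456/43⌋ = 6242685.
Step 4: Compare |C| = 5902101 to 6242685: satisfied.
The claimed |C| lies below the Hamming bound.


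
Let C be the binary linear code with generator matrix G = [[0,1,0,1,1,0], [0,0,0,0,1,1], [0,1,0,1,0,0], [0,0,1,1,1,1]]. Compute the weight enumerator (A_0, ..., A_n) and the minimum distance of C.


Weight distribution: A_0 = 1, A_1 = 2, A_2 = 4, A_3 = 6, A_4 = 3. Minimum distance d = 1.

Enumerate all 2^4 = 16 messages m ∈ F_2^4.
For each, compute codeword c = mG in F_2^6, then tally its weight.
  m = 0000 → c = 000000, weight = 0.
  m = 1000 → c = 010110, weight = 3.
  m = 0100 → c = 000011, weight = 2.
  m = 1100 → c = 010101, weight = 3.
  m = 0010 → c = 010100, weight = 2.
  m = 1010 → c = 000010, weight = 1.
  m = 0110 → c = 010111, weight = 4.
  m = 1110 → c = 000001, weight = 1.
  m = 0001 → c = 001111, weight = 4.
  m = 1001 → c = 011001, weight = 3.
  m = 0101 → c = 001100, weight = 2.
  m = 1101 → c = 011010, weight = 3.
  m = 0011 → c = 011011, weight = 4.
  m = 1011 → c = 001101, weight = 3.
  m = 0111 → c = 011000, weight = 2.
  m = 1111 → c = 001110, weight = 3.
Tally weights:
  weight 0: 1 codewords.
  weight 1: 2 codewords.
  weight 2: 4 codewords.
  weight 3: 6 codewords.
  weight 4: 3 codewords.
Minimum distance d = smallest w > 0 with A_w > 0 = 1.
Sanity: Σ A_w = 16 = 2^4 = 16 ✓.


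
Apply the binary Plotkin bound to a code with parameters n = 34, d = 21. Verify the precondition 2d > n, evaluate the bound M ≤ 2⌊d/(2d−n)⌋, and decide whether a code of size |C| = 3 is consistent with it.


Plotkin bound M ≤ 4; given |C| = 3 ≤ bound (satisfied).

Check applicability: 2d = 42, n = 34.
2d − n = 8 > 0, so Plotkin applies.
Compute d/(2d−n) = 21/8 ≈ 2.6250.
⌊d/(2d−n)⌋ = 2.
Plotkin bound: M ≤ 2·2 = 4.
Given |C| = 3, check: satisfied.
This |C| is below the Plotkin bound.


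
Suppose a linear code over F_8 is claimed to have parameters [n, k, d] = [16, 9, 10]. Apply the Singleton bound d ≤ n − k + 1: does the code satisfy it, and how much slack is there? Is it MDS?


Singleton RHS = n − k + 1 = 8, slack = -2, bound violated (no such code; not MDS).

Singleton bound: d ≤ n − k + 1.
Here n = 16, k = 9, so n − k + 1 = 8.
Given d = 10, check d ≤ 8: NO.
Slack = (n − k + 1) − d = -2.
The slack is negative: d = 10 exceeds n − k + 1 = 8 by 2, so the Singleton bound is violated and no linear [16, 9, 10]_8 code can exist. In particular it is not MDS (MDS requires d = n − k + 1 exactly).
Description: the claimed parameters are [16, 9, 10]_8; such a code would be impossible (violates the Singleton bound).


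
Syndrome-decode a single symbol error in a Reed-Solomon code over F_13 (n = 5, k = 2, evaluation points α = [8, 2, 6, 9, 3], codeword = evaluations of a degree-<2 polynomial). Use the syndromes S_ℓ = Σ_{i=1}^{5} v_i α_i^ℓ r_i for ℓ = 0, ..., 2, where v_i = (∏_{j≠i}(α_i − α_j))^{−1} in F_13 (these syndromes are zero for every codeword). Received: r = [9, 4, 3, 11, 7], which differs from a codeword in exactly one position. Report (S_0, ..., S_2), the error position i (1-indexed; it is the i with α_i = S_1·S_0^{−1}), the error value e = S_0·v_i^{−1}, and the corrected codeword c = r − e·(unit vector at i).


S = (10, 12, 4), error at position 4, error magnitude e = 12, c = [9, 4, 3, 12, 7].

Step 1: column multipliers v_i = (∏_{j≠i}(α_i − α_j))^{−1} mod 13.
  i = 1 (α = 8): (8−2)(8−6)(8−9)(8−3) = 6·2·(−1)·5 = −60 ≡ 5, so v_1 = 5^{−1} = 8 (mod 13).
  i = 2 (α = 2): (2−8)(2−6)(2−9)(2−3) = (−6)·(−4)·(−7)·(−1) = 168 ≡ 12, so v_2 = 12^{−1} = 12 (mod 13).
  i = 3 (α = 6): (6−8)(6−2)(6−9)(6−3) = (−2)·4·(−3)·3 = 72 ≡ 7, so v_3 = 7^{−1} = 2 (mod 13).
  i = 4 (α = 9): (9−8)(9−2)(9−6)(9−3) = 1·7·3·6 = 126 ≡ 9, so v_4 = 9^{−1} = 3 (mod 13).
  i = 5 (α = 3): (3−8)(3−2)(3−6)(3−9) = (−5)·1·(−3)·(−6) = −90 ≡ 1, so v_5 = 1^{−1} = 1 (mod 13).
  v = [8, 12, 2, 3, 1].
Step 2: syndromes of r = [9, 4, 3, 11, 7] (all sums mod 13).
  S_0 = Σ v_i r_i = 8·9 + 12·4 + 2·3 + 3·11 + 1·7 = 166 ≡ 10.
  S_1 = Σ v_i α_i r_i = 8·8·9 + 12·2·4 + 2·6·3 + 3·9·11 + 1·3·7 = 1026 ≡ 12.
  α_i^2 mod 13 = [12, 4, 10, 3, 9].
  S_2 = Σ v_i α_i^2 r_i = 8·12·9 + 12·4·4 + 2·10·3 + 3·3·11 + 1·9·7 = 1278 ≡ 4.
  S = (10, 12, 4) ≠ 0, so r is not a codeword (an error is present).
Step 3: locate the error. For a single error e at position i, S_ℓ = v_i·e·α_i^ℓ, so α_err = S_1/S_0.
  S_0^{−1} = 10^{−1} = 4 (mod 13), so α_err = 12·4 = 48 ≡ 9 = α_4. Error position i = 4.
  Consistency check: S_2/S_1 = 4·12 = 48 ≡ 9 = α_err ✓ (single-error assumption holds).
Step 4: error magnitude e = S_0/v_4 = S_0·∏_{j≠4}(α_4 − α_j) = 10·9 = 90 ≡ 12 (mod 13).
Step 5: correct position 4: c_4 = r_4 − e = 11 − 12 ≡ 12 (mod 13). Hence c = [9, 4, 3, 12, 7].
  Check: interpolating c through the α_i gives m(x) = 11 + 3·x (degree < 2) with m(α_i) = c_i for every i, so c is indeed a codeword.
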